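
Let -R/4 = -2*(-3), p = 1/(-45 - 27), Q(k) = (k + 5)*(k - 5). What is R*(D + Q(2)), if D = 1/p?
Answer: 2232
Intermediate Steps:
Q(k) = (-5 + k)*(5 + k) (Q(k) = (5 + k)*(-5 + k) = (-5 + k)*(5 + k))
p = -1/72 (p = 1/(-72) = -1/72 ≈ -0.013889)
R = -24 (R = -(-8)*(-3) = -4*6 = -24)
D = -72 (D = 1/(-1/72) = -72)
R*(D + Q(2)) = -24*(-72 + (-25 + 2**2)) = -24*(-72 + (-25 + 4)) = -24*(-72 - 21) = -24*(-93) = 2232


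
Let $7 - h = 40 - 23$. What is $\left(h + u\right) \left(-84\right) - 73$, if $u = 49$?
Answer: $-3349$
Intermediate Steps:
$h = -10$ ($h = 7 - \left(40 - 23\right) = 7 - 17 = -10$)
$\left(h + u\right) \left(-84\right) - 73 = \left(-10 + 49\right) \left(-84\right) - 73 = 39 \left(-84\right) - 73 = -3276 - 73 = -3349$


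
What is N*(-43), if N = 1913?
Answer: -82259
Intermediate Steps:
N*(-43) = 1913*(-43) = -82259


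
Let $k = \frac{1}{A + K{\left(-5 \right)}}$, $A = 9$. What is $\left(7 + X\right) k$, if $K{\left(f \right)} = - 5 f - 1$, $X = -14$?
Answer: $- \frac{7}{33} \approx -0.21212$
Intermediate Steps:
$K{\left(f \right)} = -1 - 5 f$
$k = \frac{1}{33}$ ($k = \frac{1}{9 - -24} = \frac{1}{9 + \left(-1 + 25\right)} = \frac{1}{9 + 24} = \frac{1}{33} \approx 0.030303$)
$\left(7 + X\right) k = \left(7 - 14\right) \frac{1}{33} = \left(-7\right) \frac{1}{33} = - \frac{7}{33}$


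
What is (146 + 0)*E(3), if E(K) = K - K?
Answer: 0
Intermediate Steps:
E(K) = 0
(146 + 0)*E(3) = (146 + 0)*0 = 146*0 = 0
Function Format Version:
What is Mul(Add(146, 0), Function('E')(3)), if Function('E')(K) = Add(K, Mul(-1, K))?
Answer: 0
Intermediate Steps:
Function('E')(K) = 0
Mul(Add(146, 0), Function('E')(3)) = Mul(Add(146, 0), 0) = Mul(146, 0) = 0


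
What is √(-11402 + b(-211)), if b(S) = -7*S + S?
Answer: 2*I*√2534 ≈ 100.68*I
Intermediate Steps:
b(S) = -6*S
√(-11402 + b(-211)) = √(-11402 - 6*(-211)) = √(-11402 + 1266) = √(-10136) = 2*I*√2534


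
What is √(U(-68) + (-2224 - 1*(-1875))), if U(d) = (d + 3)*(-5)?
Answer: 2*I*√6 ≈ 4.899*I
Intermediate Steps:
U(d) = -15 - 5*d (U(d) = (3 + d)*(-5) = -15 - 5*d)
√(U(-68) + (-2224 - 1*(-1875))) = √((-15 - 5*(-68)) + (-2224 - 1*(-1875))) = √((-15 + 340) + (-2224 + 1875)) = √(325 - 349) = √(-24) = 2*I*√6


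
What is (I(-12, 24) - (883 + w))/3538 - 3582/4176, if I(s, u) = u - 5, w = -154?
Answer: -14979/14152 ≈ -1.0584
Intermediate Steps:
I(s, u) = -5 + u
(I(-12, 24) - (883 + w))/3538 - 3582/4176 = ((-5 + 24) - (883 - 154))/3538 - 3582/4176 = (19 - 1*729)*(1/3538) - 3582*1/4176 = (19 - 729)*(1/3538) - 199/232 = -710*1/3538 - 199/232 = -355/1769 - 199/232 = -14979/14152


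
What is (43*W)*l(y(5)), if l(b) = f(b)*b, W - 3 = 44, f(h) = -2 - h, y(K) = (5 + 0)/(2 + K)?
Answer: -191995/49 ≈ -3918.3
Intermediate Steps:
y(K) = 5/(2 + K)
W = 47 (W = 3 + 44 = 47)
l(b) = b*(-2 - b) (l(b) = (-2 - b)*b = b*(-2 - b))
(43*W)*l(y(5)) = (43*47)*(-5/(2 + 5)*(2 + 5/(2 + 5))) = 2021*(-5/7*(2 + 5/7)) = 2021*(-5*(1/7)*(2 + 5*(1/7))) = 2021*(-1*5/7*(2 + 5/7)) = 2021*(-1*5/7*19/7) = 2021*(-95/49) = -191995/49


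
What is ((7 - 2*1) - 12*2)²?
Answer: 361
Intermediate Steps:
((7 - 2*1) - 12*2)² = ((7 - 2) - 24)² = (5 - 24)² = (-19)² = 361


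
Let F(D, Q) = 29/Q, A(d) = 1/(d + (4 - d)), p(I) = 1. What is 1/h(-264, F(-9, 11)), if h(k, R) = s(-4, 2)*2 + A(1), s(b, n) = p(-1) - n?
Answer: -4/7 ≈ -0.57143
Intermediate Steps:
s(b, n) = 1 - n
A(d) = ¼ (A(d) = 1/4 = ¼)
h(k, R) = -7/4 (h(k, R) = (1 - 1*2)*2 + ¼ = (1 - 2)*2 + ¼ = -1*2 + ¼ = -2 + ¼ = -7/4)
1/h(-264, F(-9, 11)) = 1/(-7/4) = -4/7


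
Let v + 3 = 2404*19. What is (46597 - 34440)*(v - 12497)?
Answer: 403320632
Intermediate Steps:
v = 45673 (v = -3 + 2404*19 = -3 + 45676 = 45673)
(46597 - 34440)*(v - 12497) = (46597 - 34440)*(45673 - 12497) = 12157*33176 = 403320632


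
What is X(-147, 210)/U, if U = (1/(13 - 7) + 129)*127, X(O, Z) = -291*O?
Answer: 256662/98425 ≈ 2.6077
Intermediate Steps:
U = 98425/6 (U = (1/6 + 129)*127 = (⅙ + 129)*127 = (775/6)*127 = 98425/6 ≈ 16404.)
X(-147, 210)/U = (-291*(-147))/(98425/6) = 42777*(6/98425) = 256662/98425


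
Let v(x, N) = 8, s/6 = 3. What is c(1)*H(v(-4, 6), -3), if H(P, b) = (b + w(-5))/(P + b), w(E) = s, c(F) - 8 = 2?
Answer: 30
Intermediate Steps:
s = 18 (s = 6*3 = 18)
c(F) = 10 (c(F) = 8 + 2 = 10)
w(E) = 18
H(P, b) = (18 + b)/(P + b) (H(P, b) = (b + 18)/(P + b) = (18 + b)/(P + b))
c(1)*H(v(-4, 6), -3) = 10*((18 - 3)/(8 - 3)) = 10*(15/5) = 10*((1/5)*15) = 10*3 = 30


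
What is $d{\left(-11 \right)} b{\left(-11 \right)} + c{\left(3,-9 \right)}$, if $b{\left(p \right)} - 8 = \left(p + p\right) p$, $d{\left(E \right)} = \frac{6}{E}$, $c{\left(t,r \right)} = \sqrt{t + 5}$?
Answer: $- \frac{1500}{11} + 2 \sqrt{2} \approx -133.54$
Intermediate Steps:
$c{\left(t,r \right)} = \sqrt{5 + t}$
$b{\left(p \right)} = 8 + 2 p^{2}$ ($b{\left(p \right)} = 8 + \left(p + p\right) p = 8 + 2 p p = 8 + 2 p^{2}$)
$d{\left(-11 \right)} b{\left(-11 \right)} + c{\left(3,-9 \right)} = \frac{6}{-11} \left(8 + 2 \left(-11\right)^{2}\right) + \sqrt{5 + 3} = 6 \left(- \frac{1}{11}\right) \left(8 + 2 \cdot 121\right) + \sqrt{8} = - \frac{6 \left(8 + 242\right)}{11} + 2 \sqrt{2} = \left(- \frac{6}{11}\right) 250 + 2 \sqrt{2} = - \frac{1500}{11} + 2 \sqrt{2}$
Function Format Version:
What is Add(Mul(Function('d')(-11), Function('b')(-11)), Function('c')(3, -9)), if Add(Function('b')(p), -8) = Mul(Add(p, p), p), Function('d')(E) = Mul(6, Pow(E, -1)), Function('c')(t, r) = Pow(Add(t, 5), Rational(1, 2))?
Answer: Add(Rational(-1500, 11), Mul(2, Pow(2, Rational(1, 2)))) ≈ -133.54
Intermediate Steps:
Function('c')(t, r) = Pow(Add(5, t), Rational(1, 2))
Function('b')(p) = Add(8, Mul(2, Pow(p, 2))) (Function('b')(p) = Add(8, Mul(Add(p, p), p)) = Add(8, Mul(Mul(2, p), p)) = Add(8, Mul(2, Pow(p, 2))))
Add(Mul(Function('d')(-11), Function('b')(-11)), Function('c')(3, -9)) = Add(Mul(Mul(6, Pow(-11, -1)), Add(8, Mul(2, Pow(-11, 2)))), Pow(Add(5, 3), Rational(1, 2))) = Add(Mul(Mul(6, Rational(-1, 11)), Add(8, Mul(2, 121))), Pow(8, Rational(1, 2))) = Add(Mul(Rational(-6, 11), Add(8, 242)), Mul(2, Pow(2, Rational(1, 2)))) = Add(Mul(Rational(-6, 11), 250), Mul(2, Pow(2, Rational(1, 2)))) = Add(Rational(-1500, 11), Mul(2, Pow(2, Rational(1, 2))))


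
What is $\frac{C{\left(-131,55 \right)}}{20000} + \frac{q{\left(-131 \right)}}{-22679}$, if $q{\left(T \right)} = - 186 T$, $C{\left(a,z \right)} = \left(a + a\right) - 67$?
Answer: $- \frac{494781391}{453580000} \approx -1.0908$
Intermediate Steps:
$C{\left(a,z \right)} = -67 + 2 a$ ($C{\left(a,z \right)} = 2 a - 67 = -67 + 2 a$)
$\frac{C{\left(-131,55 \right)}}{20000} + \frac{q{\left(-131 \right)}}{-22679} = \frac{-67 + 2 \left(-131\right)}{20000} + \frac{\left(-186\right) \left(-131\right)}{-22679} = \left(-67 - 262\right) \frac{1}{20000} + 24366 \left(- \frac{1}{22679}\right) = \left(-329\right) \frac{1}{20000} - \frac{24366}{22679} = - \frac{329}{20000} - \frac{24366}{22679} = - \frac{494781391}{453580000}$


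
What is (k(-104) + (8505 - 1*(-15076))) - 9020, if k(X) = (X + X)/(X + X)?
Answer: 14562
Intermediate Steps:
k(X) = 1 (k(X) = (2*X)/((2*X)) = (2*X)*(1/(2*X)) = 1)
(k(-104) + (8505 - 1*(-15076))) - 9020 = (1 + (8505 - 1*(-15076))) - 9020 = (1 + (8505 + 15076)) - 9020 = (1 + 23581) - 9020 = 23582 - 9020 = 14562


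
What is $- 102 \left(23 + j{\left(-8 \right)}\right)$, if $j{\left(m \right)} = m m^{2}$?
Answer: $49878$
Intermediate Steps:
$j{\left(m \right)} = m^{3}$
$- 102 \left(23 + j{\left(-8 \right)}\right) = - 102 \left(23 + \left(-8\right)^{3}\right) = - 102 \left(23 - 512\right) = - 102 \left(-489\right) = \left(-1\right) \left(-49878\right) = 49878$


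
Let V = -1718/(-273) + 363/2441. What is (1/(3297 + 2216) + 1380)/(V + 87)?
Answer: 5069878626813/343288600064 ≈ 14.769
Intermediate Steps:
V = 4292737/666393 (V = -1718*(-1/273) + 363*(1/2441) = 1718/273 + 363/2441 = 4292737/666393 ≈ 6.4417)
(1/(3297 + 2216) + 1380)/(V + 87) = (1/(3297 + 2216) + 1380)/(4292737/666393 + 87) = (1/5513 + 1380)/(62268928/666393) = (1/5513 + 1380)*(666393/62268928) = (7607941/5513)*(666393/62268928) = 5069878626813/343288600064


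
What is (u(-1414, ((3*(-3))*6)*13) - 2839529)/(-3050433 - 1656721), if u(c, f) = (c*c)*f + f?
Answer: 1406416223/4707154 ≈ 298.78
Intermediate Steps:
u(c, f) = f + f*c² (u(c, f) = c²*f + f = f*c² + f = f + f*c²)
(u(-1414, ((3*(-3))*6)*13) - 2839529)/(-3050433 - 1656721) = ((((3*(-3))*6)*13)*(1 + (-1414)²) - 2839529)/(-3050433 - 1656721) = ((-9*6*13)*(1 + 1999396) - 2839529)/(-4707154) = (-54*13*1999397 - 2839529)*(-1/4707154) = (-702*1999397 - 2839529)*(-1/4707154) = (-1403576694 - 2839529)*(-1/4707154) = -1406416223*(-1/4707154) = 1406416223/4707154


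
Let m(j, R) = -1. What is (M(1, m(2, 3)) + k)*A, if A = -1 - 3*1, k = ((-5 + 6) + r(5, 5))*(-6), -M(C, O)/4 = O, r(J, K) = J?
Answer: 128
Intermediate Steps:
M(C, O) = -4*O
k = -36 (k = ((-5 + 6) + 5)*(-6) = (1 + 5)*(-6) = 6*(-6) = -36)
A = -4 (A = -1 - 3 = -4)
(M(1, m(2, 3)) + k)*A = (-4*(-1) - 36)*(-4) = (4 - 36)*(-4) = -32*(-4) = 128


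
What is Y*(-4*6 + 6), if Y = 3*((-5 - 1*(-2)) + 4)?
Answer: -54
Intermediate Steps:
Y = 3 (Y = 3*((-5 + 2) + 4) = 3*(-3 + 4) = 3*1 = 3)
Y*(-4*6 + 6) = 3*(-4*6 + 6) = 3*(-24 + 6) = 3*(-18) = -54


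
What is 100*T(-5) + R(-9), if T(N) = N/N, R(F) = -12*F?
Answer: 208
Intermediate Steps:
T(N) = 1
100*T(-5) + R(-9) = 100*1 - 12*(-9) = 100 + 108 = 208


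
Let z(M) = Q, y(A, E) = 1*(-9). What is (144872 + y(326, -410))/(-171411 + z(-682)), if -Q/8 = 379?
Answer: -144863/174443 ≈ -0.83043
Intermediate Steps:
y(A, E) = -9
Q = -3032 (Q = -8*379 = -3032)
z(M) = -3032
(144872 + y(326, -410))/(-171411 + z(-682)) = (144872 - 9)/(-171411 - 3032) = 144863/(-174443) = 144863*(-1/174443) = -144863/174443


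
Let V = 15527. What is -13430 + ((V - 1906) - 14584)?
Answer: -14393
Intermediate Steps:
-13430 + ((V - 1906) - 14584) = -13430 + ((15527 - 1906) - 14584) = -13430 + (13621 - 14584) = -13430 - 963 = -14393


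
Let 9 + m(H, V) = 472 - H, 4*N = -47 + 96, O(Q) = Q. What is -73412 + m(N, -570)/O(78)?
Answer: -7634247/104 ≈ -73406.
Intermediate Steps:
N = 49/4 (N = (-47 + 96)/4 = (¼)*49 = 49/4 ≈ 12.250)
m(H, V) = 463 - H (m(H, V) = -9 + (472 - H) = 463 - H)
-73412 + m(N, -570)/O(78) = -73412 + (463 - 1*49/4)/78 = -73412 + (463 - 49/4)*(1/78) = -73412 + (1803/4)*(1/78) = -73412 + 601/104 = -7634247/104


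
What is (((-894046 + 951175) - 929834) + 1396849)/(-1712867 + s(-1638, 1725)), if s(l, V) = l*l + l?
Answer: 524144/968539 ≈ 0.54117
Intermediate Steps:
s(l, V) = l + l² (s(l, V) = l² + l = l + l²)
(((-894046 + 951175) - 929834) + 1396849)/(-1712867 + s(-1638, 1725)) = (((-894046 + 951175) - 929834) + 1396849)/(-1712867 - 1638*(1 - 1638)) = ((57129 - 929834) + 1396849)/(-1712867 - 1638*(-1637)) = (-872705 + 1396849)/(-1712867 + 2681406) = 524144/968539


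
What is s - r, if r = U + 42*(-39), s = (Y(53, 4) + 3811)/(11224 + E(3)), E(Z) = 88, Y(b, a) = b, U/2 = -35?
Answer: 345085/202 ≈ 1708.3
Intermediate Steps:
U = -70 (U = 2*(-35) = -70)
s = 69/202 (s = (53 + 3811)/(11224 + 88) = 3864/11312 = 3864*(1/11312) = 69/202 ≈ 0.34158)
r = -1708 (r = -70 + 42*(-39) = -70 - 1638 = -1708)
s - r = 69/202 - 1*(-1708) = 69/202 + 1708 = 345085/202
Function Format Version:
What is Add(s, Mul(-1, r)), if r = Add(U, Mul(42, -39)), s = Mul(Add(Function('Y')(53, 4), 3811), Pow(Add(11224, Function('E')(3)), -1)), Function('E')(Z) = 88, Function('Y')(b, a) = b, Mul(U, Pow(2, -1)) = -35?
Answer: Rational(345085, 202) ≈ 1708.3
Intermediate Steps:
U = -70 (U = Mul(2, -35) = -70)
s = Rational(69, 202) (s = Mul(Add(53, 3811), Pow(Add(11224, 88), -1)) = Mul(3864, Pow(11312, -1)) = Mul(3864, Rational(1, 11312)) = Rational(69, 202) ≈ 0.34158)
r = -1708 (r = Add(-70, Mul(42, -39)) = Add(-70, -1638) = -1708)
Add(s, Mul(-1, r)) = Add(Rational(69, 202), Mul(-1, -1708)) = Add(Rational(69, 202), 1708) = Rational(345085, 202)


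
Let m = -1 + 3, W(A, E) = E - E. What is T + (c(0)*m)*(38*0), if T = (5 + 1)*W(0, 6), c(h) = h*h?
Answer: 0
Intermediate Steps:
c(h) = h²
W(A, E) = 0
m = 2
T = 0 (T = (5 + 1)*0 = 6*0 = 0)
T + (c(0)*m)*(38*0) = 0 + (0²*2)*(38*0) = 0 + (0*2)*0 = 0 + 0*0 = 0 + 0 = 0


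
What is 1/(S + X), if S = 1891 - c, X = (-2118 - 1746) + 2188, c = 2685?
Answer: -1/2470 ≈ -0.00040486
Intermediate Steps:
X = -1676 (X = -3864 + 2188 = -1676)
S = -794 (S = 1891 - 1*2685 = 1891 - 2685 = -794)
1/(S + X) = 1/(-794 - 1676) = 1/(-2470) = -1/2470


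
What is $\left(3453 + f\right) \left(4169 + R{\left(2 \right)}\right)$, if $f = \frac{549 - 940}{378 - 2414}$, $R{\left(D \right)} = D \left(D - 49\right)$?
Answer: $\frac{28650098425}{2036} \approx 1.4072 \cdot 10^{7}$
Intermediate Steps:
$R{\left(D \right)} = D \left(-49 + D\right)$
$f = \frac{391}{2036}$ ($f = - \frac{391}{-2036} = \left(-391\right) \left(- \frac{1}{2036}\right) = \frac{391}{2036} \approx 0.19204$)
$\left(3453 + f\right) \left(4169 + R{\left(2 \right)}\right) = \left(3453 + \frac{391}{2036}\right) \left(4169 + 2 \left(-49 + 2\right)\right) = \frac{7030699 \left(4169 + 2 \left(-47\right)\right)}{2036} = \frac{7030699 \left(4169 - 94\right)}{2036} = \frac{7030699}{2036} \cdot 4075 = \frac{28650098425}{2036}$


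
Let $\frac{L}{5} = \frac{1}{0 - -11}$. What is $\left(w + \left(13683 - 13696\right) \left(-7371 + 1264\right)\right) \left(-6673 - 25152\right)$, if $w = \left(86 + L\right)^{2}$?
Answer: $- \frac{334503409400}{121} \approx -2.7645 \cdot 10^{9}$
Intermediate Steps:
$L = \frac{5}{11}$ ($L = \frac{5}{0 - -11} = \frac{5}{0 + 11} = \frac{5}{11} \approx 0.45455$)
$w = \frac{904401}{121}$ ($w = \left(86 + \frac{5}{11}\right)^{2} = \left(\frac{951}{11}\right)^{2} = \frac{904401}{121} \approx 7474.4$)
$\left(w + \left(13683 - 13696\right) \left(-7371 + 1264\right)\right) \left(-6673 - 25152\right) = \left(\frac{904401}{121} + \left(13683 - 13696\right) \left(-7371 + 1264\right)\right) \left(-6673 - 25152\right) = \left(\frac{904401}{121} - -79391\right) \left(-31825\right) = \left(\frac{904401}{121} + 79391\right) \left(-31825\right) = \frac{10510712}{121} \left(-31825\right) = - \frac{334503409400}{121}$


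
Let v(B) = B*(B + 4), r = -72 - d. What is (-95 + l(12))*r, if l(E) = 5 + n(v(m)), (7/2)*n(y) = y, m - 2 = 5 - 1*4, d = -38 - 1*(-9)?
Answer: 3612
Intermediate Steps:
d = -29 (d = -38 + 9 = -29)
r = -43 (r = -72 - 1*(-29) = -72 + 29 = -43)
m = 3 (m = 2 + (5 - 1*4) = 2 + (5 - 4) = 2 + 1 = 3)
v(B) = B*(4 + B)
n(y) = 2*y/7
l(E) = 11 (l(E) = 5 + 2*(3*(4 + 3))/7 = 5 + 2*(3*7)/7 = 5 + (2/7)*21 = 5 + 6 = 11)
(-95 + l(12))*r = (-95 + 11)*(-43) = -84*(-43) = 3612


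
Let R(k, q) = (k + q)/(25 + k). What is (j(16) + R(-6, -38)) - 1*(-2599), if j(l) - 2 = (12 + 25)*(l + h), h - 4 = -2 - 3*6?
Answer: 49375/19 ≈ 2598.7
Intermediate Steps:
R(k, q) = (k + q)/(25 + k)
h = -16 (h = 4 + (-2 - 3*6) = 4 + (-2 - 18) = 4 - 20 = -16)
j(l) = -590 + 37*l (j(l) = 2 + (12 + 25)*(l - 16) = 2 + 37*(-16 + l) = 2 + (-592 + 37*l) = -590 + 37*l)
(j(16) + R(-6, -38)) - 1*(-2599) = ((-590 + 37*16) + (-6 - 38)/(25 - 6)) - 1*(-2599) = ((-590 + 592) - 44/19) + 2599 = (2 + (1/19)*(-44)) + 2599 = (2 - 44/19) + 2599 = -6/19 + 2599 = 49375/19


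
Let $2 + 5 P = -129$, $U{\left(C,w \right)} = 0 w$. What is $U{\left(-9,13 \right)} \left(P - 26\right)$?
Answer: $0$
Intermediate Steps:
$U{\left(C,w \right)} = 0$
$P = - \frac{131}{5}$ ($P = - \frac{2}{5} + \frac{1}{5} \left(-129\right) = - \frac{2}{5} - \frac{129}{5} = - \frac{131}{5} \approx -26.2$)
$U{\left(-9,13 \right)} \left(P - 26\right) = 0 \left(- \frac{131}{5} - 26\right) = 0 \left(- \frac{261}{5}\right) = 0$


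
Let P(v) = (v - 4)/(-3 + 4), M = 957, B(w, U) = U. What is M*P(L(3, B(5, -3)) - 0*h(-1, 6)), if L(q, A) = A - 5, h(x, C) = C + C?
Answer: -11484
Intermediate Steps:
h(x, C) = 2*C
L(q, A) = -5 + A
P(v) = -4 + v (P(v) = (-4 + v)/1 = (-4 + v)*1 = -4 + v)
M*P(L(3, B(5, -3)) - 0*h(-1, 6)) = 957*(-4 + ((-5 - 3) - 0*2*6)) = 957*(-4 + (-8 - 0*12)) = 957*(-4 + (-8 - 1*0)) = 957*(-4 + (-8 + 0)) = 957*(-4 - 8) = 957*(-12) = -11484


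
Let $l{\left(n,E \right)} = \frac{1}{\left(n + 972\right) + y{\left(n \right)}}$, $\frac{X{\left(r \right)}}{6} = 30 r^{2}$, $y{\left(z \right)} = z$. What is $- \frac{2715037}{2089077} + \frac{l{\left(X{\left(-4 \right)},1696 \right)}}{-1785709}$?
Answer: $- \frac{10879508918683211}{8371205199730692} \approx -1.2996$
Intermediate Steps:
$X{\left(r \right)} = 180 r^{2}$ ($X{\left(r \right)} = 6 \cdot 30 r^{2} = 180 r^{2}$)
$l{\left(n,E \right)} = \frac{1}{972 + 2 n}$ ($l{\left(n,E \right)} = \frac{1}{\left(n + 972\right) + n} = \frac{1}{\left(972 + n\right) + n} = \frac{1}{972 + 2 n}$)
$- \frac{2715037}{2089077} + \frac{l{\left(X{\left(-4 \right)},1696 \right)}}{-1785709} = - \frac{2715037}{2089077} + \frac{\frac{1}{2} \frac{1}{486 + 180 \left(-4\right)^{2}}}{-1785709} = \left(-2715037\right) \frac{1}{2089077} + \frac{1}{2 \left(486 + 180 \cdot 16\right)} \left(- \frac{1}{1785709}\right) = - \frac{2715037}{2089077} + \frac{1}{2 \left(486 + 2880\right)} \left(- \frac{1}{1785709}\right) = - \frac{2715037}{2089077} + \frac{1}{2 \cdot 3366} \left(- \frac{1}{1785709}\right) = - \frac{2715037}{2089077} + \frac{1}{2} \cdot \frac{1}{3366} \left(- \frac{1}{1785709}\right) = - \frac{2715037}{2089077} + \frac{1}{6732} \left(- \frac{1}{1785709}\right) = - \frac{2715037}{2089077} - \frac{1}{12021392988} = - \frac{10879508918683211}{8371205199730692}$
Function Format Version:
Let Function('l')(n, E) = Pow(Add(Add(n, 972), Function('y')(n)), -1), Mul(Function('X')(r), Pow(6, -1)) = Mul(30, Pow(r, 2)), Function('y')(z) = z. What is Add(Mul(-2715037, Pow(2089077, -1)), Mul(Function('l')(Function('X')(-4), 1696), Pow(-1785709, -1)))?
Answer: Rational(-10879508918683211, 8371205199730692) ≈ -1.2996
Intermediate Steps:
Function('X')(r) = Mul(180, Pow(r, 2)) (Function('X')(r) = Mul(6, Mul(30, Pow(r, 2))) = Mul(180, Pow(r, 2)))
Function('l')(n, E) = Pow(Add(972, Mul(2, n)), -1) (Function('l')(n, E) = Pow(Add(Add(n, 972), n), -1) = Pow(Add(Add(972, n), n), -1) = Pow(Add(972, Mul(2, n)), -1))
Add(Mul(-2715037, Pow(2089077, -1)), Mul(Function('l')(Function('X')(-4), 1696), Pow(-1785709, -1))) = Add(Mul(-2715037, Pow(2089077, -1)), Mul(Mul(Rational(1, 2), Pow(Add(486, Mul(180, Pow(-4, 2))), -1)), Pow(-1785709, -1))) = Add(Mul(-2715037, Rational(1, 2089077)), Mul(Mul(Rational(1, 2), Pow(Add(486, Mul(180, 16)), -1)), Rational(-1, 1785709))) = Add(Rational(-2715037, 2089077), Mul(Mul(Rational(1, 2), Pow(Add(486, 2880), -1)), Rational(-1, 1785709))) = Add(Rational(-2715037, 2089077), Mul(Mul(Rational(1, 2), Pow(3366, -1)), Rational(-1, 1785709))) = Add(Rational(-2715037, 2089077), Mul(Mul(Rational(1, 2), Rational(1, 3366)), Rational(-1, 1785709))) = Add(Rational(-2715037, 2089077), Mul(Rational(1, 6732), Rational(-1, 1785709))) = Add(Rational(-2715037, 2089077), Rational(-1, 12021392988)) = Rational(-10879508918683211, 8371205199730692)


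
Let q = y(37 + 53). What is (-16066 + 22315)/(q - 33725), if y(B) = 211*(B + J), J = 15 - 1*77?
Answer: -6249/27817 ≈ -0.22465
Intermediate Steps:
J = -62 (J = 15 - 77 = -62)
y(B) = -13082 + 211*B (y(B) = 211*(B - 62) = 211*(-62 + B) = -13082 + 211*B)
q = 5908 (q = -13082 + 211*(37 + 53) = -13082 + 211*90 = -13082 + 18990 = 5908)
(-16066 + 22315)/(q - 33725) = (-16066 + 22315)/(5908 - 33725) = 6249/(-27817) = 6249*(-1/27817) = -6249/27817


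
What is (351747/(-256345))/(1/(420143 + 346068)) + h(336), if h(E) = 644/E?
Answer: -3234143151469/3076140 ≈ -1.0514e+6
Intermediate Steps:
(351747/(-256345))/(1/(420143 + 346068)) + h(336) = (351747/(-256345))/(1/(420143 + 346068)) + 644/336 = (351747*(-1/256345))/(1/766211) + 644*(1/336) = -351747/(256345*1/766211) + 23/12 = -351747/256345*766211 + 23/12 = -269512420617/256345 + 23/12 = -3234143151469/3076140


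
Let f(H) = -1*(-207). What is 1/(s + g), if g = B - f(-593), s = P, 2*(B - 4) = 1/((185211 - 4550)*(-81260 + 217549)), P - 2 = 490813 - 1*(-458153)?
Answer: 49244214058/46721186750738371 ≈ 1.0540e-6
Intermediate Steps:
P = 948968 (P = 2 + (490813 - 1*(-458153)) = 2 + (490813 + 458153) = 2 + 948966 = 948968)
f(H) = 207
B = 196976856233/49244214058 (B = 4 + 1/(2*(((185211 - 4550)*(-81260 + 217549)))) = 4 + 1/(2*((180661*136289))) = 4 + (1/2)/24622107029 = 4 + (1/2)*(1/24622107029) = 4 + 1/49244214058 = 196976856233/49244214058 ≈ 4.0000)
s = 948968
g = -9996575453773/49244214058 (g = 196976856233/49244214058 - 1*207 = 196976856233/49244214058 - 207 = -9996575453773/49244214058 ≈ -203.00)
1/(s + g) = 1/(948968 - 9996575453773/49244214058) = 1/(46721186750738371/49244214058) = 49244214058/46721186750738371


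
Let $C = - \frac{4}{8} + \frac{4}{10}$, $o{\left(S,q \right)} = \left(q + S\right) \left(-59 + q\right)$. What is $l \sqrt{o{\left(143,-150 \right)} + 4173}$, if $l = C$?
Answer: $- \frac{\sqrt{1409}}{5} \approx -7.5073$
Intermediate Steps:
$o{\left(S,q \right)} = \left(-59 + q\right) \left(S + q\right)$ ($o{\left(S,q \right)} = \left(S + q\right) \left(-59 + q\right) = \left(-59 + q\right) \left(S + q\right)$)
$C = - \frac{1}{10}$ ($C = \left(-4\right) \frac{1}{8} + 4 \cdot \frac{1}{10} = - \frac{1}{2} + \frac{2}{5} = - \frac{1}{10} \approx -0.1$)
$l = - \frac{1}{10} \approx -0.1$
$l \sqrt{o{\left(143,-150 \right)} + 4173} = - \frac{\sqrt{\left(\left(-150\right)^{2} - 8437 - -8850 + 143 \left(-150\right)\right) + 4173}}{10} = - \frac{\sqrt{\left(22500 - 8437 + 8850 - 21450\right) + 4173}}{10} = - \frac{\sqrt{1463 + 4173}}{10} = - \frac{\sqrt{5636}}{10} = - \frac{2 \sqrt{1409}}{10} = - \frac{\sqrt{1409}}{5}$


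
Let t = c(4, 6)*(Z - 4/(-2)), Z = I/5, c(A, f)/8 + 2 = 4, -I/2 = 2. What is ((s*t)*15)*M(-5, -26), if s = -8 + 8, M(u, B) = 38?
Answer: 0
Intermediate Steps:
I = -4 (I = -2*2 = -4)
c(A, f) = 16 (c(A, f) = -16 + 8*4 = -16 + 32 = 16)
s = 0
Z = -4/5 ≈ -0.80000
t = 96/5 (t = 16*(-4/5 - 4/(-2)) = 16*(-4/5 - 4*(-1/2)) = 16*(-4/5 + 2) = 16*(6/5) = 96/5 ≈ 19.200)
((s*t)*15)*M(-5, -26) = ((0*(96/5))*15)*38 = (0*15)*38 = 0*38 = 0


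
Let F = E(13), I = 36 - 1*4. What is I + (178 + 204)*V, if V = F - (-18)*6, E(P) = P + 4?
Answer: 47782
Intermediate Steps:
E(P) = 4 + P
I = 32 (I = 36 - 4 = 32)
F = 17 (F = 4 + 13 = 17)
V = 125 (V = 17 - (-18)*6 = 17 - 1*(-108) = 17 + 108 = 125)
I + (178 + 204)*V = 32 + (178 + 204)*125 = 32 + 382*125 = 32 + 47750 = 47782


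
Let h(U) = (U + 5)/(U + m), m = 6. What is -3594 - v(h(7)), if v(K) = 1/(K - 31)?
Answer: -1405241/391 ≈ -3594.0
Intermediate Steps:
h(U) = (5 + U)/(6 + U) (h(U) = (U + 5)/(U + 6) = (5 + U)/(6 + U))
v(K) = 1/(-31 + K)
-3594 - v(h(7)) = -3594 - 1/(-31 + (5 + 7)/(6 + 7)) = -3594 - 1/(-31 + 12/13) = -3594 - 1/(-391/13) = -3594 - 1*(-13/391) = -3594 + 13/391 = -1405241/391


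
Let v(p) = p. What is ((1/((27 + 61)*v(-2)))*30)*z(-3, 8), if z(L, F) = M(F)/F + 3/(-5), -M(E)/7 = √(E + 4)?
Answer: 9/88 + 105*√3/352 ≈ 0.61894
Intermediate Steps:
M(E) = -7*√(4 + E) (M(E) = -7*√(E + 4) = -7*√(4 + E))
z(L, F) = -⅗ - 7*√(4 + F)/F (z(L, F) = (-7*√(4 + F))/F + 3/(-5) = -7*√(4 + F)/F + 3*(-⅕) = -7*√(4 + F)/F - ⅗ = -⅗ - 7*√(4 + F)/F)
((1/((27 + 61)*v(-2)))*30)*z(-3, 8) = ((1/((27 + 61)*(-2)))*30)*(-⅗ - 7*√(4 + 8)/8) = ((-½/88)*30)*(-⅗ - 7*⅛*√12) = (((1/88)*(-½))*30)*(-⅗ - 7*⅛*2*√3) = (-1/176*30)*(-⅗ - 7*√3/4) = -15*(-⅗ - 7*√3/4)/88 = 9/88 + 105*√3/352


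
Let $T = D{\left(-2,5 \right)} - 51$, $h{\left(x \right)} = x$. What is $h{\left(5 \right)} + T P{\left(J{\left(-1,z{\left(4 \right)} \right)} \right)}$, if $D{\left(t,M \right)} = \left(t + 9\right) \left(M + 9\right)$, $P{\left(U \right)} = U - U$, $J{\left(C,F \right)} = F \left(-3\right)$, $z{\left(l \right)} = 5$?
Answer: $5$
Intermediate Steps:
$J{\left(C,F \right)} = - 3 F$
$P{\left(U \right)} = 0$
$D{\left(t,M \right)} = \left(9 + M\right) \left(9 + t\right)$ ($D{\left(t,M \right)} = \left(9 + t\right) \left(9 + M\right) = \left(9 + M\right) \left(9 + t\right)$)
$T = 47$ ($T = \left(81 + 9 \cdot 5 + 9 \left(-2\right) + 5 \left(-2\right)\right) - 51 = \left(81 + 45 - 18 - 10\right) - 51 = 98 - 51 = 47$)
$h{\left(5 \right)} + T P{\left(J{\left(-1,z{\left(4 \right)} \right)} \right)} = 5 + 47 \cdot 0 = 5 + 0 = 5$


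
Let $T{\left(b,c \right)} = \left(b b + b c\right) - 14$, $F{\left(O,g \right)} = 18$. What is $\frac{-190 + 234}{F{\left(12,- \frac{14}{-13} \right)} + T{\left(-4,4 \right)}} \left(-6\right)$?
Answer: $-66$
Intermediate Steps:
$T{\left(b,c \right)} = -14 + b^{2} + b c$ ($T{\left(b,c \right)} = \left(b^{2} + b c\right) - 14 = -14 + b^{2} + b c$)
$\frac{-190 + 234}{F{\left(12,- \frac{14}{-13} \right)} + T{\left(-4,4 \right)}} \left(-6\right) = \frac{-190 + 234}{18 - \left(30 - 16\right)} \left(-6\right) = \frac{44}{18 - 14} \left(-6\right) = \frac{44}{4} \left(-6\right) = 44 \cdot \frac{1}{4} \left(-6\right) = 11 \left(-6\right) = -66$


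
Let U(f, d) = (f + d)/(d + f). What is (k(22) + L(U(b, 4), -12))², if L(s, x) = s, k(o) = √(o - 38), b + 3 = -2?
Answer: -15 + 8*I ≈ -15.0 + 8.0*I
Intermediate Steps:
b = -5 (b = -3 - 2 = -5)
U(f, d) = 1 (U(f, d) = (d + f)/(d + f) = 1)
k(o) = √(-38 + o)
(k(22) + L(U(b, 4), -12))² = (√(-38 + 22) + 1)² = (√(-16) + 1)² = (4*I + 1)² = (1 + 4*I)²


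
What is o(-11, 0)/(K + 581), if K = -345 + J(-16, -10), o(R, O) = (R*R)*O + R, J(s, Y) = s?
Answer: -1/20 ≈ -0.050000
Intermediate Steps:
o(R, O) = R + O*R² (o(R, O) = R²*O + R = O*R² + R = R + O*R²)
K = -361 (K = -345 - 16 = -361)
o(-11, 0)/(K + 581) = (-11*(1 + 0*(-11)))/(-361 + 581) = -11*(1 + 0)/220 = -11*1*(1/220) = -11*1/220 = -1/20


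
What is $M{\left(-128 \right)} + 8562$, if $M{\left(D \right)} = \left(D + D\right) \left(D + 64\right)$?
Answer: $24946$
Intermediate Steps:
$M{\left(D \right)} = 2 D \left(64 + D\right)$
$M{\left(-128 \right)} + 8562 = 2 \left(-128\right) \left(64 - 128\right) + 8562 = 2 \left(-128\right) \left(-64\right) + 8562 = 16384 + 8562 = 24946$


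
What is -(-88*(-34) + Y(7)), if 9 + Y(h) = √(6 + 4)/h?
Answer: -2983 - √10/7 ≈ -2983.5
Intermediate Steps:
Y(h) = -9 + √10/h (Y(h) = -9 + √(6 + 4)/h = -9 + √10/h)
-(-88*(-34) + Y(7)) = -(-88*(-34) + (-9 + √10/7)) = -(2992 + (-9 + √10*(⅐))) = -(2992 + (-9 + √10/7)) = -(2983 + √10/7) = -2983 - √10/7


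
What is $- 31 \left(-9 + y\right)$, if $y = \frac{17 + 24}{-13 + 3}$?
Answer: $\frac{4061}{10} \approx 406.1$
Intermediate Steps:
$y = - \frac{41}{10}$ ($y = \frac{41}{-10} = 41 \left(- \frac{1}{10}\right) = - \frac{41}{10} \approx -4.1$)
$- 31 \left(-9 + y\right) = - 31 \left(-9 - \frac{41}{10}\right) = \left(-31\right) \left(- \frac{131}{10}\right) = \frac{4061}{10}$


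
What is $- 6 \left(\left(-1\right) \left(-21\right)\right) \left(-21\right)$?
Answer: $2646$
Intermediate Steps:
$- 6 \left(\left(-1\right) \left(-21\right)\right) \left(-21\right) = \left(-6\right) 21 \left(-21\right) = \left(-126\right) \left(-21\right) = 2646$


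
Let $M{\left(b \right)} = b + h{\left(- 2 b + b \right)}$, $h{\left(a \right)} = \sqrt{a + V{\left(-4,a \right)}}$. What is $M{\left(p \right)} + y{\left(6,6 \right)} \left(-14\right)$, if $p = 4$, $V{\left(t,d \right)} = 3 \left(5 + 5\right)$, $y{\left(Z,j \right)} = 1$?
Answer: $-10 + \sqrt{26} \approx -4.901$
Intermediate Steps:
$V{\left(t,d \right)} = 30$ ($V{\left(t,d \right)} = 3 \cdot 10 = 30$)
$h{\left(a \right)} = \sqrt{30 + a}$ ($h{\left(a \right)} = \sqrt{a + 30} = \sqrt{30 + a}$)
$M{\left(b \right)} = b + \sqrt{30 - b}$ ($M{\left(b \right)} = b + \sqrt{30 + \left(- 2 b + b\right)} = b + \sqrt{30 - b}$)
$M{\left(p \right)} + y{\left(6,6 \right)} \left(-14\right) = \left(4 + \sqrt{30 - 4}\right) + 1 \left(-14\right) = \left(4 + \sqrt{30 - 4}\right) - 14 = \left(4 + \sqrt{26}\right) - 14 = -10 + \sqrt{26}$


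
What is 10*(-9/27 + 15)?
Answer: 440/3 ≈ 146.67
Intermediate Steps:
10*(-9/27 + 15) = 10*(-9*1/27 + 15) = 10*(-⅓ + 15) = 10*(44/3) = 440/3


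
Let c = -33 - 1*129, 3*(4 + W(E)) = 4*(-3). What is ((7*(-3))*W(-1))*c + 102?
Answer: -27114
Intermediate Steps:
W(E) = -8 (W(E) = -4 + (4*(-3))/3 = -4 + (1/3)*(-12) = -4 - 4 = -8)
c = -162 (c = -33 - 129 = -162)
((7*(-3))*W(-1))*c + 102 = ((7*(-3))*(-8))*(-162) + 102 = -21*(-8)*(-162) + 102 = 168*(-162) + 102 = -27216 + 102 = -27114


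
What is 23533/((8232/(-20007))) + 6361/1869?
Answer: -41900907547/732648 ≈ -57191.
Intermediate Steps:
23533/((8232/(-20007))) + 6361/1869 = 23533/((8232*(-1/20007))) + 6361*(1/1869) = 23533/(-2744/6669) + 6361/1869 = 23533*(-6669/2744) + 6361/1869 = -156941577/2744 + 6361/1869 = -41900907547/732648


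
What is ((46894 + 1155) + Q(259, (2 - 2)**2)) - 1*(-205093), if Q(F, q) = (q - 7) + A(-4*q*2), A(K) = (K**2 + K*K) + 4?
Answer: 253139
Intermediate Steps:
A(K) = 4 + 2*K**2 (A(K) = (K**2 + K**2) + 4 = 2*K**2 + 4 = 4 + 2*K**2)
Q(F, q) = -3 + q + 128*q**2 (Q(F, q) = (q - 7) + (4 + 2*(-4*q*2)**2) = (-7 + q) + (4 + 2*(-8*q)**2) = (-7 + q) + (4 + 2*(64*q**2)) = (-7 + q) + (4 + 128*q**2) = -3 + q + 128*q**2)
((46894 + 1155) + Q(259, (2 - 2)**2)) - 1*(-205093) = ((46894 + 1155) + (-3 + (2 - 2)**2 + 128*((2 - 2)**2)**2)) - 1*(-205093) = (48049 + (-3 + 0**2 + 128*(0**2)**2)) + 205093 = (48049 + (-3 + 0 + 128*0**2)) + 205093 = (48049 + (-3 + 0 + 128*0)) + 205093 = (48049 + (-3 + 0 + 0)) + 205093 = (48049 - 3) + 205093 = 48046 + 205093 = 253139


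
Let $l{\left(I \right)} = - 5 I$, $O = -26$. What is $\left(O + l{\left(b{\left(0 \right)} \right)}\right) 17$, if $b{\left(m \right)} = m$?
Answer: $-442$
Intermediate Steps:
$\left(O + l{\left(b{\left(0 \right)} \right)}\right) 17 = \left(-26 - 0\right) 17 = \left(-26 + 0\right) 17 = \left(-26\right) 17 = -442$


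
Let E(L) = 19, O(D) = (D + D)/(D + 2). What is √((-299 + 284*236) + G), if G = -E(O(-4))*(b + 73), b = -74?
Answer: 18*√206 ≈ 258.35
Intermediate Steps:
O(D) = 2*D/(2 + D) (O(D) = (2*D)/(2 + D) = 2*D/(2 + D))
G = 19 (G = -19*(-74 + 73) = -19*(-1) = -1*(-19) = 19)
√((-299 + 284*236) + G) = √((-299 + 284*236) + 19) = √((-299 + 67024) + 19) = √(66725 + 19) = √66744 = 18*√206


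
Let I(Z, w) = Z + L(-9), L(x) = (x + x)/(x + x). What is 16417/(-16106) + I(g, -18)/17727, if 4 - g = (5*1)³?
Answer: -97652293/95170354 ≈ -1.0261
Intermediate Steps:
g = -121 (g = 4 - (5*1)³ = 4 - 1*5³ = 4 - 1*125 = 4 - 125 = -121)
L(x) = 1 (L(x) = (2*x)/((2*x)) = (2*x)*(1/(2*x)) = 1)
I(Z, w) = 1 + Z (I(Z, w) = Z + 1 = 1 + Z)
16417/(-16106) + I(g, -18)/17727 = 16417/(-16106) + (1 - 121)/17727 = 16417*(-1/16106) - 120*1/17727 = -16417/16106 - 40/5909 = -97652293/95170354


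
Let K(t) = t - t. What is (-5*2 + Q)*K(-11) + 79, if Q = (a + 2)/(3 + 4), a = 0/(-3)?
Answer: 79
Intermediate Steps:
a = 0 (a = 0*(-⅓) = 0)
K(t) = 0
Q = 2/7 (Q = (0 + 2)/(3 + 4) = 2/7 ≈ 0.28571)
(-5*2 + Q)*K(-11) + 79 = (-5*2 + 2/7)*0 + 79 = (-10 + 2/7)*0 + 79 = -68/7*0 + 79 = 0 + 79 = 79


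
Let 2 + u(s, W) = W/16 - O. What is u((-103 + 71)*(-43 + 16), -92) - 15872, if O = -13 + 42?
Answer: -63635/4 ≈ -15909.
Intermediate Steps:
O = 29
u(s, W) = -31 + W/16 (u(s, W) = -2 + (W/16 - 1*29) = -2 + (W*(1/16) - 29) = -2 + (W/16 - 29) = -2 + (-29 + W/16) = -31 + W/16)
u((-103 + 71)*(-43 + 16), -92) - 15872 = (-31 + (1/16)*(-92)) - 15872 = (-31 - 23/4) - 15872 = -147/4 - 15872 = -63635/4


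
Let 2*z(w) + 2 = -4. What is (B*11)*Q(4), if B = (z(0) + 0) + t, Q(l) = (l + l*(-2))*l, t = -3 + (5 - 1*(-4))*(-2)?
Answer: 4224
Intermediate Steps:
z(w) = -3 (z(w) = -1 + (½)*(-4) = -1 - 2 = -3)
t = -21 (t = -3 + (5 + 4)*(-2) = -3 + 9*(-2) = -3 - 18 = -21)
Q(l) = -l² (Q(l) = (l - 2*l)*l = (-l)*l = -l²)
B = -24 (B = (-3 + 0) - 21 = -3 - 21 = -24)
(B*11)*Q(4) = (-24*11)*(-1*4²) = -(-264)*16 = -264*(-16) = 4224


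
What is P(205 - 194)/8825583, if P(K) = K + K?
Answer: 22/8825583 ≈ 2.4928e-6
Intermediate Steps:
P(K) = 2*K
P(205 - 194)/8825583 = (2*(205 - 194))/8825583 = (2*11)*(1/8825583) = 22*(1/8825583) = 22/8825583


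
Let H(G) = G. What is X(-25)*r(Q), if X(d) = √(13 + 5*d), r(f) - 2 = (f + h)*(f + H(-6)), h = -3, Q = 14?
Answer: 360*I*√7 ≈ 952.47*I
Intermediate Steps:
r(f) = 2 + (-6 + f)*(-3 + f) (r(f) = 2 + (f - 3)*(f - 6) = 2 + (-3 + f)*(-6 + f) = 2 + (-6 + f)*(-3 + f))
X(-25)*r(Q) = √(13 + 5*(-25))*(20 + 14² - 9*14) = √(13 - 125)*(20 + 196 - 126) = √(-112)*90 = (4*I*√7)*90 = 360*I*√7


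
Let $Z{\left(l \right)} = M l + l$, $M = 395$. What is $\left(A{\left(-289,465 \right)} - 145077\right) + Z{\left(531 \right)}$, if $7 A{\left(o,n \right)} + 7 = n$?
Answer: $\frac{456851}{7} \approx 65264.0$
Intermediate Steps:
$A{\left(o,n \right)} = -1 + \frac{n}{7}$
$Z{\left(l \right)} = 396 l$ ($Z{\left(l \right)} = 395 l + l = 396 l$)
$\left(A{\left(-289,465 \right)} - 145077\right) + Z{\left(531 \right)} = \left(\left(-1 + \frac{1}{7} \cdot 465\right) - 145077\right) + 396 \cdot 531 = \left(\left(-1 + \frac{465}{7}\right) - 145077\right) + 210276 = \left(\frac{458}{7} - 145077\right) + 210276 = - \frac{1015081}{7} + 210276 = \frac{456851}{7}$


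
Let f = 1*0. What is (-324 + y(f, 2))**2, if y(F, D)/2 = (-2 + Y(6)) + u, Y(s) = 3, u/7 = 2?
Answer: 86436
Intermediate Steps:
f = 0
u = 14 (u = 7*2 = 14)
y(F, D) = 30 (y(F, D) = 2*((-2 + 3) + 14) = 2*(1 + 14) = 2*15 = 30)
(-324 + y(f, 2))**2 = (-324 + 30)**2 = (-294)**2 = 86436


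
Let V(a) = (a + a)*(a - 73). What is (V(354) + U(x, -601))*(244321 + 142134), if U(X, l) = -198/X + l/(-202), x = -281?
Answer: 4364195834998115/56762 ≈ 7.6886e+10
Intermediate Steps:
U(X, l) = -198/X - l/202 (U(X, l) = -198/X + l*(-1/202) = -198/X - l/202)
V(a) = 2*a*(-73 + a) (V(a) = (2*a)*(-73 + a) = 2*a*(-73 + a))
(V(354) + U(x, -601))*(244321 + 142134) = (2*354*(-73 + 354) + (-198/(-281) - 1/202*(-601)))*(244321 + 142134) = (2*354*281 + (-198*(-1/281) + 601/202))*386455 = (198948 + (198/281 + 601/202))*386455 = (198948 + 208877/56762)*386455 = (11292895253/56762)*386455 = 4364195834998115/56762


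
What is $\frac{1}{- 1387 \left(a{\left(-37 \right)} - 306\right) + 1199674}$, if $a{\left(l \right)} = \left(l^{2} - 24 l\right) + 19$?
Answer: $- \frac{1}{1532716} \approx -6.5244 \cdot 10^{-7}$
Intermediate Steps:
$a{\left(l \right)} = 19 + l^{2} - 24 l$
$\frac{1}{- 1387 \left(a{\left(-37 \right)} - 306\right) + 1199674} = \frac{1}{- 1387 \left(\left(19 + \left(-37\right)^{2} - -888\right) - 306\right) + 1199674} = \frac{1}{- 1387 \left(\left(19 + 1369 + 888\right) - 306\right) + 1199674} = \frac{1}{- 1387 \left(2276 - 306\right) + 1199674} = \frac{1}{\left(-1387\right) 1970 + 1199674} = \frac{1}{-2732390 + 1199674} = \frac{1}{-1532716} = - \frac{1}{1532716}$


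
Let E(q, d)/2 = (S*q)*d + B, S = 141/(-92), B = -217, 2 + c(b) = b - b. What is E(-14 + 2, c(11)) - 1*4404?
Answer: -112966/23 ≈ -4911.6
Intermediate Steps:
c(b) = -2 (c(b) = -2 + (b - b) = -2 + 0 = -2)
S = -141/92 (S = 141*(-1/92) = -141/92 ≈ -1.5326)
E(q, d) = -434 - 141*d*q/46 (E(q, d) = 2*((-141*q/92)*d - 217) = 2*(-141*d*q/92 - 217) = 2*(-217 - 141*d*q/92) = -434 - 141*d*q/46)
E(-14 + 2, c(11)) - 1*4404 = (-434 - 141/46*(-2)*(-14 + 2)) - 1*4404 = (-434 - 141/46*(-2)*(-12)) - 4404 = (-434 - 1692/23) - 4404 = -11674/23 - 4404 = -112966/23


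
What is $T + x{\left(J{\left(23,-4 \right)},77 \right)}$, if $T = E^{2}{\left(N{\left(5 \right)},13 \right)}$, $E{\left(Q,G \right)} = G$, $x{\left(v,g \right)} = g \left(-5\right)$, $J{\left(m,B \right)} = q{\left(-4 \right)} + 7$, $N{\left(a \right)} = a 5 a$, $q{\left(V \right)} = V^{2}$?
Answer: $-216$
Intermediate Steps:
$N{\left(a \right)} = 5 a^{2}$ ($N{\left(a \right)} = 5 a a = 5 a^{2}$)
$J{\left(m,B \right)} = 23$ ($J{\left(m,B \right)} = \left(-4\right)^{2} + 7 = 16 + 7 = 23$)
$x{\left(v,g \right)} = - 5 g$
$T = 169$ ($T = 13^{2} = 169$)
$T + x{\left(J{\left(23,-4 \right)},77 \right)} = 169 - 385 = -216$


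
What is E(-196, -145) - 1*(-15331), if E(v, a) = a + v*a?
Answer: 43606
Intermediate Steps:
E(v, a) = a + a*v
E(-196, -145) - 1*(-15331) = -145*(1 - 196) - 1*(-15331) = -145*(-195) + 15331 = 28275 + 15331 = 43606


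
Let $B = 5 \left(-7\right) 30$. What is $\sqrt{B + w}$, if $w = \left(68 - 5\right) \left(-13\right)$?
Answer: $i \sqrt{1869} \approx 43.232 i$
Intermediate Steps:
$w = -819$ ($w = 63 \left(-13\right) = -819$)
$B = -1050$ ($B = \left(-35\right) 30 = -1050$)
$\sqrt{B + w} = \sqrt{-1050 - 819} = \sqrt{-1869} = i \sqrt{1869}$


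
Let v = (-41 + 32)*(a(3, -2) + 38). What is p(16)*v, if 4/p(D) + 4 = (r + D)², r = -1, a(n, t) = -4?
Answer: -72/13 ≈ -5.5385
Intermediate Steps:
p(D) = 4/(-4 + (-1 + D)²)
v = -306 (v = (-41 + 32)*(-4 + 38) = -9*34 = -306)
p(16)*v = (4/(-4 + (-1 + 16)²))*(-306) = (4/(-4 + 15²))*(-306) = (4/(-4 + 225))*(-306) = (4/221)*(-306) = -72/13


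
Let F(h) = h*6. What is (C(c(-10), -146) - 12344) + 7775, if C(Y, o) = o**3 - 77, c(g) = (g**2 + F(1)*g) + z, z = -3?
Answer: -3116782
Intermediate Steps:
F(h) = 6*h
c(g) = -3 + g**2 + 6*g (c(g) = (g**2 + (6*1)*g) - 3 = (g**2 + 6*g) - 3 = -3 + g**2 + 6*g)
C(Y, o) = -77 + o**3
(C(c(-10), -146) - 12344) + 7775 = ((-77 + (-146)**3) - 12344) + 7775 = ((-77 - 3112136) - 12344) + 7775 = (-3112213 - 12344) + 7775 = -3124557 + 7775 = -3116782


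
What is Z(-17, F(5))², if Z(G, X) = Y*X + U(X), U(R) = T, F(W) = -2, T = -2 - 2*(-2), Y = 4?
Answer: 36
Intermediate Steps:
T = 2 (T = -2 + 4 = 2)
U(R) = 2
Z(G, X) = 2 + 4*X (Z(G, X) = 4*X + 2 = 2 + 4*X)
Z(-17, F(5))² = (2 + 4*(-2))² = (2 - 8)² = (-6)² = 36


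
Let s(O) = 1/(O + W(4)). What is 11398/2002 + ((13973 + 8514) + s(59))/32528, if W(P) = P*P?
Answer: 7795746463/1221019800 ≈ 6.3846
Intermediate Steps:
W(P) = P²
s(O) = 1/(16 + O) (s(O) = 1/(O + 4²) = 1/(O + 16) = 1/(16 + O))
11398/2002 + ((13973 + 8514) + s(59))/32528 = 11398/2002 + ((13973 + 8514) + 1/(16 + 59))/32528 = 11398*(1/2002) + (22487 + 1/75)*(1/32528) = 5699/1001 + (22487 + 1/75)*(1/32528) = 5699/1001 + (1686526/75)*(1/32528) = 5699/1001 + 843263/1219800 = 7795746463/1221019800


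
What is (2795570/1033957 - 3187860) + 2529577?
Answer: -680633520261/1033957 ≈ -6.5828e+5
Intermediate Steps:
(2795570/1033957 - 3187860) + 2529577 = -3296107366450/1033957 + 2529577 = -680633520261/1033957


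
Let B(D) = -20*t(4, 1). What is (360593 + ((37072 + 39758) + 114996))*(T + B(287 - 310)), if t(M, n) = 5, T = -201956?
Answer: -111619573464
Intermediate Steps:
B(D) = -100 (B(D) = -20*5 = -100)
(360593 + ((37072 + 39758) + 114996))*(T + B(287 - 310)) = (360593 + ((37072 + 39758) + 114996))*(-201956 - 100) = (360593 + (76830 + 114996))*(-202056) = (360593 + 191826)*(-202056) = 552419*(-202056) = -111619573464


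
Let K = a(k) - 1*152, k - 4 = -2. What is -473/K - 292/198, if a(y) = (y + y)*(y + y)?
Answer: 26971/13464 ≈ 2.0032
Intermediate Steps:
k = 2 (k = 4 - 2 = 2)
a(y) = 4*y² (a(y) = (2*y)*(2*y) = 4*y²)
K = -136 (K = 4*2² - 1*152 = 4*4 - 152 = 16 - 152 = -136)
-473/K - 292/198 = -473/(-136) - 292/198 = -473*(-1/136) - 292*1/198 = 473/136 - 146/99 = 26971/13464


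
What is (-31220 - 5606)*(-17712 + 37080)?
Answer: -713245968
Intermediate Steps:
(-31220 - 5606)*(-17712 + 37080) = -36826*19368 = -713245968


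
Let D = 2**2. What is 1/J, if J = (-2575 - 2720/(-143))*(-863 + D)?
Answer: 143/313968795 ≈ 4.5546e-7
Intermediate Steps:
D = 4
J = 313968795/143 (J = (-2575 - 2720/(-143))*(-863 + 4) = (-2575 - 2720*(-1/143))*(-859) = (-2575 + 2720/143)*(-859) = -365505/143*(-859) = 313968795/143 ≈ 2.1956e+6)
1/J = 1/(313968795/143) = 143/313968795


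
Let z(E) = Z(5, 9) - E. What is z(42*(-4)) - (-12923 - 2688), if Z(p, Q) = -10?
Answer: 15769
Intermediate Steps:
z(E) = -10 - E
z(42*(-4)) - (-12923 - 2688) = (-10 - 42*(-4)) - (-12923 - 2688) = (-10 - 1*(-168)) - 1*(-15611) = (-10 + 168) + 15611 = 158 + 15611 = 15769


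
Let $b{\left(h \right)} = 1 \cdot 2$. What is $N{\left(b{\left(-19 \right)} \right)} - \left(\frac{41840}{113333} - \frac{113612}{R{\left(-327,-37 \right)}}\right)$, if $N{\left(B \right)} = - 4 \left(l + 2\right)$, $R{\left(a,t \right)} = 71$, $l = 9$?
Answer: $\frac{12518965864}{8046643} \approx 1555.8$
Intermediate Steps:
$b{\left(h \right)} = 2$
$N{\left(B \right)} = -44$ ($N{\left(B \right)} = - 4 \left(9 + 2\right) = \left(-4\right) 11 = -44$)
$N{\left(b{\left(-19 \right)} \right)} - \left(\frac{41840}{113333} - \frac{113612}{R{\left(-327,-37 \right)}}\right) = -44 - \left(\frac{41840}{113333} - \frac{113612}{71}\right) = -44 - - \frac{12873018156}{8046643} = -44 + \frac{12873018156}{8046643} = \frac{12518965864}{8046643}$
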